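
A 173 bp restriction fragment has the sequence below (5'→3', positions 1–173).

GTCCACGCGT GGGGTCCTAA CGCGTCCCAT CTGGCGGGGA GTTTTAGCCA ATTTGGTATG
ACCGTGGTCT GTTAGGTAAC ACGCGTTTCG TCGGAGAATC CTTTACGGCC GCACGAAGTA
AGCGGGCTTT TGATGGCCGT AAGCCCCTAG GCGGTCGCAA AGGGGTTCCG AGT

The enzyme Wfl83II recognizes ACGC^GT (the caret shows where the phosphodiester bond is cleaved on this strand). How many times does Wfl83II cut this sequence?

3

ACGCGT occurs starting at positions 5, 20, 81.
Wfl83II cuts at 3 sites.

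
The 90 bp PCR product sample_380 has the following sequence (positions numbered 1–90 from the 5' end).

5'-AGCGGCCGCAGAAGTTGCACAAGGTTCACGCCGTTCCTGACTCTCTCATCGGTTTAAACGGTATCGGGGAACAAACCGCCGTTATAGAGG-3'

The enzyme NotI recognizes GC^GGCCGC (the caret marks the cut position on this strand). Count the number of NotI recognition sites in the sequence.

1

GCGGCCGC occurs starting at position 2.
NotI cuts at 1 site.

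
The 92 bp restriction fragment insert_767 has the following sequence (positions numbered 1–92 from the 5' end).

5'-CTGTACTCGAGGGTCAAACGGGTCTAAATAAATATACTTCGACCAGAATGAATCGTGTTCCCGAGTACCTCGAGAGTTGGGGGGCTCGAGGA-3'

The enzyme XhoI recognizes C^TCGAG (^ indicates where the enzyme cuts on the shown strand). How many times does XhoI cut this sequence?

CTCGAG occurs starting at positions 6, 69, 85.
XhoI cuts at 3 sites.

3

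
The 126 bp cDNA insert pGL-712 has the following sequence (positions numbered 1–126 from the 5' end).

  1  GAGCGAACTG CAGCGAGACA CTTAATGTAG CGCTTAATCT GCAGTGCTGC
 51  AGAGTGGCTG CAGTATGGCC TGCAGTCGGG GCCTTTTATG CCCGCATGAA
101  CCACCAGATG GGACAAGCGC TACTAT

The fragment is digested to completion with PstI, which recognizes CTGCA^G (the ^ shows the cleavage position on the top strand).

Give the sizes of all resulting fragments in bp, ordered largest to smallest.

52, 31, 12, 12, 11, 8 bp

PstI sites (CTGCAG) start at positions 8, 39, 47, 58, 70.
PstI cuts after base 5 of each site (before the last base), so after positions 12, 43, 51, 62, 74.
Linear molecule, 5 cuts → 6 fragments:
  1–12 → 12 bp
  13–43 → 31 bp
  44–51 → 8 bp
  52–62 → 11 bp
  63–74 → 12 bp
  75–126 → 52 bp
Sorted largest to smallest: 52, 31, 12, 12, 11, 8 bp.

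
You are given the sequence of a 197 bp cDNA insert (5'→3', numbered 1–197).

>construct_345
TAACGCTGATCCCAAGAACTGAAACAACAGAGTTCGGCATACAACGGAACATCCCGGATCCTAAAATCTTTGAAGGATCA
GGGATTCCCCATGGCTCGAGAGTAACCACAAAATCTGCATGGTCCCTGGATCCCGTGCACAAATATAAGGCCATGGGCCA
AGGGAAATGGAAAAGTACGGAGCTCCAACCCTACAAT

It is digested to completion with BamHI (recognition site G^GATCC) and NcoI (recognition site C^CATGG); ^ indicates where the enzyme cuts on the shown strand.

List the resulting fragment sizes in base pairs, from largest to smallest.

BamHI sites (GGATCC) start at positions 56, 128.
BamHI cuts after the first base of each site, so after positions 56, 128.
NcoI sites (CCATGG) start at positions 89, 151.
NcoI cuts after the first base of each site, so after positions 89, 151.
Combined cut positions: 56, 89, 128, 151.
Linear molecule, 4 cuts → 5 fragments:
  1–56 → 56 bp
  57–89 → 33 bp
  90–128 → 39 bp
  129–151 → 23 bp
  152–197 → 46 bp
Sorted largest to smallest: 56, 46, 39, 33, 23 bp.

56, 46, 39, 33, 23 bp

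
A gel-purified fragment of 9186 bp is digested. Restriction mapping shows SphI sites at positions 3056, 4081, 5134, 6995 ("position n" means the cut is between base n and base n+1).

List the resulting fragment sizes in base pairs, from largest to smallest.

3056, 2191, 1861, 1053, 1025 bp

Linear molecule, 4 cuts → 5 fragments:
  3056 − 0 = 3056 bp
  4081 − 3056 = 1025 bp
  5134 − 4081 = 1053 bp
  6995 − 5134 = 1861 bp
  9186 − 6995 = 2191 bp
Sorted largest to smallest: 3056, 2191, 1861, 1053, 1025 bp.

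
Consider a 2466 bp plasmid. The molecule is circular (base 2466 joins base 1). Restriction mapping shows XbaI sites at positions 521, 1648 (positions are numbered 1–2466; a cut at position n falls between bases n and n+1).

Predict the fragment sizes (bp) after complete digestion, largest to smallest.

Circular molecule, 2 cuts → 2 fragments:
  1648 − 521 = 1127 bp
  wrap: 2466 − 1648 + 521 = 1339 bp
Sorted largest to smallest: 1339, 1127 bp.

1339, 1127 bp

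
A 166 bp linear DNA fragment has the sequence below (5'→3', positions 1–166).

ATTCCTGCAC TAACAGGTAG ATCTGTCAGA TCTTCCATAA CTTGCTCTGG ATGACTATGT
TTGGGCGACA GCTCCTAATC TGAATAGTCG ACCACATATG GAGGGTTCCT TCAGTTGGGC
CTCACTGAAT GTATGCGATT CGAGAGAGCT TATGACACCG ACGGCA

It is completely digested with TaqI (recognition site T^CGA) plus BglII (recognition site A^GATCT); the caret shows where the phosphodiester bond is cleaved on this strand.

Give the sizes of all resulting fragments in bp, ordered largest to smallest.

60, 52, 26, 19, 9 bp

TaqI sites (TCGA) start at positions 88, 140.
TaqI cuts after the first base of each site, so after positions 88, 140.
BglII sites (AGATCT) start at positions 19, 28.
BglII cuts after the first base of each site, so after positions 19, 28.
Combined cut positions: 19, 28, 88, 140.
Linear molecule, 4 cuts → 5 fragments:
  1–19 → 19 bp
  20–28 → 9 bp
  29–88 → 60 bp
  89–140 → 52 bp
  141–166 → 26 bp
Sorted largest to smallest: 60, 52, 26, 19, 9 bp.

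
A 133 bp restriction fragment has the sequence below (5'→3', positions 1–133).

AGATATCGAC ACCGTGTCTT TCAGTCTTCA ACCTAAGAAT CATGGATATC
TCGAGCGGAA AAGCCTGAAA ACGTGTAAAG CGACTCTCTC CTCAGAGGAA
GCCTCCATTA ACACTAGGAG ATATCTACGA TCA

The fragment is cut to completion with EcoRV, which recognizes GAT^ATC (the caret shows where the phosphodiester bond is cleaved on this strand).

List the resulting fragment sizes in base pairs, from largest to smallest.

75, 43, 11, 4 bp

EcoRV sites (GATATC) start at positions 2, 45, 120.
EcoRV cuts after base 3 of each site, so after positions 4, 47, 122.
Linear molecule, 3 cuts → 4 fragments:
  1–4 → 4 bp
  5–47 → 43 bp
  48–122 → 75 bp
  123–133 → 11 bp
Sorted largest to smallest: 75, 43, 11, 4 bp.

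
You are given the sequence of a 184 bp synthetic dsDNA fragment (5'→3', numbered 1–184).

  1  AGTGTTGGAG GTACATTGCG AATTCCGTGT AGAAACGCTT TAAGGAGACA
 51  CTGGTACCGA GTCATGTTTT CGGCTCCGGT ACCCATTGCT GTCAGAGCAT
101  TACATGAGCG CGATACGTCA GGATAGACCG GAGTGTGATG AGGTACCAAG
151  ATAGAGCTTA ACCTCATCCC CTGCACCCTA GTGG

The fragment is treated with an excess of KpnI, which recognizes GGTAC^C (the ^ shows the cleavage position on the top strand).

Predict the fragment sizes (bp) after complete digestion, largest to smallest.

KpnI sites (GGTACC) start at positions 53, 78, 142.
KpnI cuts after base 5 of each site (before the last base), so after positions 57, 82, 146.
Linear molecule, 3 cuts → 4 fragments:
  1–57 → 57 bp
  58–82 → 25 bp
  83–146 → 64 bp
  147–184 → 38 bp
Sorted largest to smallest: 64, 57, 38, 25 bp.

64, 57, 38, 25 bp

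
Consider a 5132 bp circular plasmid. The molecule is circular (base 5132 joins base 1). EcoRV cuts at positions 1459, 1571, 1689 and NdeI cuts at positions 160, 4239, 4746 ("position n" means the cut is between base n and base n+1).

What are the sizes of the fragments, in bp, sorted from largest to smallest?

Combined cut positions (sorted): 160, 1459, 1571, 1689, 4239, 4746.
Circular molecule, 6 cuts → 6 fragments:
  1459 − 160 = 1299 bp
  1571 − 1459 = 112 bp
  1689 − 1571 = 118 bp
  4239 − 1689 = 2550 bp
  4746 − 4239 = 507 bp
  wrap: 5132 − 4746 + 160 = 546 bp
Sorted largest to smallest: 2550, 1299, 546, 507, 118, 112 bp.

2550, 1299, 546, 507, 118, 112 bp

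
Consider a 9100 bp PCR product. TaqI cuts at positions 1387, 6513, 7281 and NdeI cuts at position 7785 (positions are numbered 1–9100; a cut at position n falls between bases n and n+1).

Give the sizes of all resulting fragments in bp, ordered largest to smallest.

5126, 1387, 1315, 768, 504 bp

Combined cut positions (sorted): 1387, 6513, 7281, 7785.
Linear molecule, 4 cuts → 5 fragments:
  1387 − 0 = 1387 bp
  6513 − 1387 = 5126 bp
  7281 − 6513 = 768 bp
  7785 − 7281 = 504 bp
  9100 − 7785 = 1315 bp
Sorted largest to smallest: 5126, 1387, 1315, 768, 504 bp.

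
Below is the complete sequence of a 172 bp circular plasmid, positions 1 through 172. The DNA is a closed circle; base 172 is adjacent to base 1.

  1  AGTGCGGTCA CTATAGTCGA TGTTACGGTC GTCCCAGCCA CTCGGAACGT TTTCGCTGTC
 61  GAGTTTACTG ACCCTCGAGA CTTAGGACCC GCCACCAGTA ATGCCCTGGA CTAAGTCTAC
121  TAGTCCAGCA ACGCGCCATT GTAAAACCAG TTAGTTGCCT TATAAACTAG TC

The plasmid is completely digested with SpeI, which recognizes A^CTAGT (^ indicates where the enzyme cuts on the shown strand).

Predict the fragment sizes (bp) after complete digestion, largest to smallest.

SpeI sites (ACTAGT) start at positions 119, 166.
SpeI cuts after the first base of each site, so after positions 119, 166.
Circular molecule, 2 cuts → 2 fragments:
  120–166 → 47 bp
  167–172 then 1–119 → 6 + 119 = 125 bp
Sorted largest to smallest: 125, 47 bp.

125, 47 bp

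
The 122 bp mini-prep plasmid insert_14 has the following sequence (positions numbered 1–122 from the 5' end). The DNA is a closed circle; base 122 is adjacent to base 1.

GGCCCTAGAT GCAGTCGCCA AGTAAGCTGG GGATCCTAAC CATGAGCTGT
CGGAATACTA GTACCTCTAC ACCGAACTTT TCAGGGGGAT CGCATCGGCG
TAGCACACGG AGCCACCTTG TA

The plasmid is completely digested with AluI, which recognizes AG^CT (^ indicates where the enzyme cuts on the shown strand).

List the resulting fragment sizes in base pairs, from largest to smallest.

AluI sites (AGCT) start at positions 25, 45.
AluI cuts after base 2 of each site, so after positions 26, 46.
Circular molecule, 2 cuts → 2 fragments:
  27–46 → 20 bp
  47–122 then 1–26 → 76 + 26 = 102 bp
Sorted largest to smallest: 102, 20 bp.

102, 20 bp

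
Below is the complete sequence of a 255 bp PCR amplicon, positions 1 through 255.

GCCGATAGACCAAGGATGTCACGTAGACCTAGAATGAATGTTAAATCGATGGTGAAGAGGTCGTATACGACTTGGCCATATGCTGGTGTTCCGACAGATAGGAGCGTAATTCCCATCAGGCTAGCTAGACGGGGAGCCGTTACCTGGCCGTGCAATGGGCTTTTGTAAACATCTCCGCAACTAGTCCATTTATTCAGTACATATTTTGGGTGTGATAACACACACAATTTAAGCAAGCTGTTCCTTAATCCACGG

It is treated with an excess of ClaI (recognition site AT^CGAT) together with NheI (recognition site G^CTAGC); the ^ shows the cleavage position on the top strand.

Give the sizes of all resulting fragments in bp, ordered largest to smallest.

135, 74, 46 bp

The ClaI site (ATCGAT) starts at position 45.
ClaI cuts after base 2 of each site, so after position 46.
The NheI site (GCTAGC) starts at position 120.
NheI cuts after the first base of each site, so after position 120.
Combined cut positions: 46, 120.
Linear molecule, 2 cuts → 3 fragments:
  1–46 → 46 bp
  47–120 → 74 bp
  121–255 → 135 bp
Sorted largest to smallest: 135, 74, 46 bp.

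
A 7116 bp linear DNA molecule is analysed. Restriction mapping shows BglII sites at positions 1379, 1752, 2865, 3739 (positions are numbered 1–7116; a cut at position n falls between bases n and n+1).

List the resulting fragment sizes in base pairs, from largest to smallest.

Linear molecule, 4 cuts → 5 fragments:
  1379 − 0 = 1379 bp
  1752 − 1379 = 373 bp
  2865 − 1752 = 1113 bp
  3739 − 2865 = 874 bp
  7116 − 3739 = 3377 bp
Sorted largest to smallest: 3377, 1379, 1113, 874, 373 bp.

3377, 1379, 1113, 874, 373 bp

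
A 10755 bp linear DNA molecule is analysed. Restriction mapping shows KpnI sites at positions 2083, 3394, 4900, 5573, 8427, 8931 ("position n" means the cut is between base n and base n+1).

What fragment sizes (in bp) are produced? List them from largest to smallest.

2854, 2083, 1824, 1506, 1311, 673, 504 bp

Linear molecule, 6 cuts → 7 fragments:
  2083 − 0 = 2083 bp
  3394 − 2083 = 1311 bp
  4900 − 3394 = 1506 bp
  5573 − 4900 = 673 bp
  8427 − 5573 = 2854 bp
  8931 − 8427 = 504 bp
  10755 − 8931 = 1824 bp
Sorted largest to smallest: 2854, 2083, 1824, 1506, 1311, 673, 504 bp.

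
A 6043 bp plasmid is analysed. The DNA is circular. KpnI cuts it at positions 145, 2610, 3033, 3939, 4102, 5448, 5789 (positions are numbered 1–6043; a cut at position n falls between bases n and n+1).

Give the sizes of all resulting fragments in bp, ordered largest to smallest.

2465, 1346, 906, 423, 399, 341, 163 bp

Circular molecule, 7 cuts → 7 fragments:
  2610 − 145 = 2465 bp
  3033 − 2610 = 423 bp
  3939 − 3033 = 906 bp
  4102 − 3939 = 163 bp
  5448 − 4102 = 1346 bp
  5789 − 5448 = 341 bp
  wrap: 6043 − 5789 + 145 = 399 bp
Sorted largest to smallest: 2465, 1346, 906, 423, 399, 341, 163 bp.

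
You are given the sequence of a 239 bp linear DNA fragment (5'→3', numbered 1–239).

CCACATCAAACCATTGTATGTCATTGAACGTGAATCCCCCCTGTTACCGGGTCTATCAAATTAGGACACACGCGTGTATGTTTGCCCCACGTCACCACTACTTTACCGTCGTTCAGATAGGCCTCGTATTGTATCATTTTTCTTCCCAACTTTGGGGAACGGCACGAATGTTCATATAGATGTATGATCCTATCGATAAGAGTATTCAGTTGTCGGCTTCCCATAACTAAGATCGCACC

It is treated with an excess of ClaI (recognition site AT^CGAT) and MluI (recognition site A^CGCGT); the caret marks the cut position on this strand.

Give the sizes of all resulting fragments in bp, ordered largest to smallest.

123, 70, 46 bp

The ClaI site (ATCGAT) starts at position 192.
ClaI cuts after base 2 of each site, so after position 193.
The MluI site (ACGCGT) starts at position 70.
MluI cuts after the first base of each site, so after position 70.
Combined cut positions: 70, 193.
Linear molecule, 2 cuts → 3 fragments:
  1–70 → 70 bp
  71–193 → 123 bp
  194–239 → 46 bp
Sorted largest to smallest: 123, 70, 46 bp.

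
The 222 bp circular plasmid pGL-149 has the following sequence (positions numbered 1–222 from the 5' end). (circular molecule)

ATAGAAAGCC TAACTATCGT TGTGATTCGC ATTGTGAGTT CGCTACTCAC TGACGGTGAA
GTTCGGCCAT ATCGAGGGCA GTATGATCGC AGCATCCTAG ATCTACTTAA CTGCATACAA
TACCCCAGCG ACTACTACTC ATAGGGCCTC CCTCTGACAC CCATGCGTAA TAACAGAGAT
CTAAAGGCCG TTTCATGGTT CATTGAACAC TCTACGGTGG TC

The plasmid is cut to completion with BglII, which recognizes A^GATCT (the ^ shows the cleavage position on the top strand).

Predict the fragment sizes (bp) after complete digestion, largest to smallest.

144, 78 bp

BglII sites (AGATCT) start at positions 99, 177.
BglII cuts after the first base of each site, so after positions 99, 177.
Circular molecule, 2 cuts → 2 fragments:
  100–177 → 78 bp
  178–222 then 1–99 → 45 + 99 = 144 bp
Sorted largest to smallest: 144, 78 bp.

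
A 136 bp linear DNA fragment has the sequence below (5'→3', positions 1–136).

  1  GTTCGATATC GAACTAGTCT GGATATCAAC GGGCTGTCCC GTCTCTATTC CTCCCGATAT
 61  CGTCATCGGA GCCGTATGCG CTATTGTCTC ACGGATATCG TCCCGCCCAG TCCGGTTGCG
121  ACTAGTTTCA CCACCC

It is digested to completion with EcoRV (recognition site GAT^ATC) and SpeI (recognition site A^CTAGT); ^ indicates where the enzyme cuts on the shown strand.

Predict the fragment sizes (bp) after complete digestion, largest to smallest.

EcoRV sites (GATATC) start at positions 5, 22, 56, 94.
EcoRV cuts after base 3 of each site, so after positions 7, 24, 58, 96.
SpeI sites (ACTAGT) start at positions 13, 121.
SpeI cuts after the first base of each site, so after positions 13, 121.
Combined cut positions: 7, 13, 24, 58, 96, 121.
Linear molecule, 6 cuts → 7 fragments:
  1–7 → 7 bp
  8–13 → 6 bp
  14–24 → 11 bp
  25–58 → 34 bp
  59–96 → 38 bp
  97–121 → 25 bp
  122–136 → 15 bp
Sorted largest to smallest: 38, 34, 25, 15, 11, 7, 6 bp.

38, 34, 25, 15, 11, 7, 6 bp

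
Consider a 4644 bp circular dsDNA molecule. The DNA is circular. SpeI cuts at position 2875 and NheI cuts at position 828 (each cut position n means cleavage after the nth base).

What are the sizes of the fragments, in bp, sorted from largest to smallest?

Combined cut positions (sorted): 828, 2875.
Circular molecule, 2 cuts → 2 fragments:
  2875 − 828 = 2047 bp
  wrap: 4644 − 2875 + 828 = 2597 bp
Sorted largest to smallest: 2597, 2047 bp.

2597, 2047 bp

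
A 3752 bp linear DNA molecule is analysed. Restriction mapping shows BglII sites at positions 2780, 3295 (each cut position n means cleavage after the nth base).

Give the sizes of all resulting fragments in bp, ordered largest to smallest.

Linear molecule, 2 cuts → 3 fragments:
  2780 − 0 = 2780 bp
  3295 − 2780 = 515 bp
  3752 − 3295 = 457 bp
Sorted largest to smallest: 2780, 515, 457 bp.

2780, 515, 457 bp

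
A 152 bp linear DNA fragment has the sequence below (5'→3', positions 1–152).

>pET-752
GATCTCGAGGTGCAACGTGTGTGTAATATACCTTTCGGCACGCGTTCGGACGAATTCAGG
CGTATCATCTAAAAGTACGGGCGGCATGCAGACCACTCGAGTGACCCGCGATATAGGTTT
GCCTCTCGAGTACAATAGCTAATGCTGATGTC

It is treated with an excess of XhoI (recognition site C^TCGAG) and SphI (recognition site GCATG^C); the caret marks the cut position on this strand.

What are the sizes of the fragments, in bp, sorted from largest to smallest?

XhoI sites (CTCGAG) start at positions 4, 96, 125.
XhoI cuts after the first base of each site, so after positions 4, 96, 125.
The SphI site (GCATGC) starts at position 84.
SphI cuts after base 5 of each site (before the last base), so after position 88.
Combined cut positions: 4, 88, 96, 125.
Linear molecule, 4 cuts → 5 fragments:
  1–4 → 4 bp
  5–88 → 84 bp
  89–96 → 8 bp
  97–125 → 29 bp
  126–152 → 27 bp
Sorted largest to smallest: 84, 29, 27, 8, 4 bp.

84, 29, 27, 8, 4 bp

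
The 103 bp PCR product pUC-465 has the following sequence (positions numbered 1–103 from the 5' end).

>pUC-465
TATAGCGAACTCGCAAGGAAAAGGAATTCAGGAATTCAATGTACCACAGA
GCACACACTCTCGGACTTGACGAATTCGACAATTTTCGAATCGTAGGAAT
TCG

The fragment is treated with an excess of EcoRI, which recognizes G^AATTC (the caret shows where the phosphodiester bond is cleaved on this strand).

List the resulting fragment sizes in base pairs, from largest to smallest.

40, 25, 24, 8, 6 bp

EcoRI sites (GAATTC) start at positions 24, 32, 72, 97.
EcoRI cuts after the first base of each site, so after positions 24, 32, 72, 97.
Linear molecule, 4 cuts → 5 fragments:
  1–24 → 24 bp
  25–32 → 8 bp
  33–72 → 40 bp
  73–97 → 25 bp
  98–103 → 6 bp
Sorted largest to smallest: 40, 25, 24, 8, 6 bp.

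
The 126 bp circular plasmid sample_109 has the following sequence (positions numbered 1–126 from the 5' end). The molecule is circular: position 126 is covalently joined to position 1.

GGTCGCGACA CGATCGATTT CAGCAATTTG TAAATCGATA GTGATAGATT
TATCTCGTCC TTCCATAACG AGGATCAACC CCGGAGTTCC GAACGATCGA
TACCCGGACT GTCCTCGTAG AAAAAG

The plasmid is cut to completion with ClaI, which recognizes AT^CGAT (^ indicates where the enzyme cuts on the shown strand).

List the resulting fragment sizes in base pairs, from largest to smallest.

62, 43, 21 bp

ClaI sites (ATCGAT) start at positions 13, 34, 96.
ClaI cuts after base 2 of each site, so after positions 14, 35, 97.
Circular molecule, 3 cuts → 3 fragments:
  15–35 → 21 bp
  36–97 → 62 bp
  98–126 then 1–14 → 29 + 14 = 43 bp
Sorted largest to smallest: 62, 43, 21 bp.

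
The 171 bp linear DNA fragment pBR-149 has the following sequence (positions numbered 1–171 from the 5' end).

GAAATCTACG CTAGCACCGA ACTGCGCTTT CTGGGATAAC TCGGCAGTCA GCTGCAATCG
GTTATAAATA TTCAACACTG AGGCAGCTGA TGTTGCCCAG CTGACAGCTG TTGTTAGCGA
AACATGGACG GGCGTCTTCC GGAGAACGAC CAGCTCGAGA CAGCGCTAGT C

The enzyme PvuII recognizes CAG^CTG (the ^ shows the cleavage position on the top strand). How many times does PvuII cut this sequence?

4

CAGCTG occurs starting at positions 49, 84, 98, 105.
PvuII cuts at 4 sites.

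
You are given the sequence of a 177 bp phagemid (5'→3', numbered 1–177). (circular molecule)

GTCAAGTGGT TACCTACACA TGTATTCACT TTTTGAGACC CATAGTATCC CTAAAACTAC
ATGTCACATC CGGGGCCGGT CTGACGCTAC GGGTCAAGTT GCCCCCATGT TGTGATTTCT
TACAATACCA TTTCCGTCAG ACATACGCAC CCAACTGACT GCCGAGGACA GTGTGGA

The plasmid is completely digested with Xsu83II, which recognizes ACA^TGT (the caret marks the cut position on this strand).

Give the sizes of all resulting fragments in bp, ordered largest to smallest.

Xsu83II sites (ACATGT) start at positions 18, 59.
Xsu83II cuts after base 3 of each site, so after positions 20, 61.
Circular molecule, 2 cuts → 2 fragments:
  21–61 → 41 bp
  62–177 then 1–20 → 116 + 20 = 136 bp
Sorted largest to smallest: 136, 41 bp.

136, 41 bp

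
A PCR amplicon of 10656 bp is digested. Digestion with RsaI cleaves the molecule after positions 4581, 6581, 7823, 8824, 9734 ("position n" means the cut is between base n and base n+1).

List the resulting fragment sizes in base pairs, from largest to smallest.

Linear molecule, 5 cuts → 6 fragments:
  4581 − 0 = 4581 bp
  6581 − 4581 = 2000 bp
  7823 − 6581 = 1242 bp
  8824 − 7823 = 1001 bp
  9734 − 8824 = 910 bp
  10656 − 9734 = 922 bp
Sorted largest to smallest: 4581, 2000, 1242, 1001, 922, 910 bp.

4581, 2000, 1242, 1001, 922, 910 bp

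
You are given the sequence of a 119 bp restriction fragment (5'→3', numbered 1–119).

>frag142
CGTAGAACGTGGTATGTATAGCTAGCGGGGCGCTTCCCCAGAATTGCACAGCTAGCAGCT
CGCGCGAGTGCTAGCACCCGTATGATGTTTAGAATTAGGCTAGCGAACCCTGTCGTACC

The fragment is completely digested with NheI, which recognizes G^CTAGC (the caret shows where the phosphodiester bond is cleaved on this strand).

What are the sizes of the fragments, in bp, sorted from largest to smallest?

30, 29, 21, 20, 19 bp

NheI sites (GCTAGC) start at positions 21, 51, 70, 99.
NheI cuts after the first base of each site, so after positions 21, 51, 70, 99.
Linear molecule, 4 cuts → 5 fragments:
  1–21 → 21 bp
  22–51 → 30 bp
  52–70 → 19 bp
  71–99 → 29 bp
  100–119 → 20 bp
Sorted largest to smallest: 30, 29, 21, 20, 19 bp.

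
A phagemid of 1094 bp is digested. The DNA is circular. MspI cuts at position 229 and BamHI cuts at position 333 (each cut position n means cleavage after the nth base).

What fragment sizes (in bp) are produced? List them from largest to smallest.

990, 104 bp

Combined cut positions (sorted): 229, 333.
Circular molecule, 2 cuts → 2 fragments:
  333 − 229 = 104 bp
  wrap: 1094 − 333 + 229 = 990 bp
Sorted largest to smallest: 990, 104 bp.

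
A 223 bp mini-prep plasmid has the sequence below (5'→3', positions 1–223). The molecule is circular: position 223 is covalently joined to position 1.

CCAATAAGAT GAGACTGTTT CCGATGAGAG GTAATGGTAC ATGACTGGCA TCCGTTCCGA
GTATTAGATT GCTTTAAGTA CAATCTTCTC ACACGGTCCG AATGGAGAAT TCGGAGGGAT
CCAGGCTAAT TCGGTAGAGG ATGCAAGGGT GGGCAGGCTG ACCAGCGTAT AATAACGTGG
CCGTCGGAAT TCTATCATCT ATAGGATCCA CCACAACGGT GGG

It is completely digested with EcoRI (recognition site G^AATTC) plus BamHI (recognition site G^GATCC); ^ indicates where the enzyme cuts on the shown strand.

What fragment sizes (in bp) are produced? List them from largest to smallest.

126, 70, 17, 10 bp

EcoRI sites (GAATTC) start at positions 107, 187.
EcoRI cuts after the first base of each site, so after positions 107, 187.
BamHI sites (GGATCC) start at positions 117, 204.
BamHI cuts after the first base of each site, so after positions 117, 204.
Combined cut positions: 107, 117, 187, 204.
Circular molecule, 4 cuts → 4 fragments:
  108–117 → 10 bp
  118–187 → 70 bp
  188–204 → 17 bp
  205–223 then 1–107 → 19 + 107 = 126 bp
Sorted largest to smallest: 126, 70, 17, 10 bp.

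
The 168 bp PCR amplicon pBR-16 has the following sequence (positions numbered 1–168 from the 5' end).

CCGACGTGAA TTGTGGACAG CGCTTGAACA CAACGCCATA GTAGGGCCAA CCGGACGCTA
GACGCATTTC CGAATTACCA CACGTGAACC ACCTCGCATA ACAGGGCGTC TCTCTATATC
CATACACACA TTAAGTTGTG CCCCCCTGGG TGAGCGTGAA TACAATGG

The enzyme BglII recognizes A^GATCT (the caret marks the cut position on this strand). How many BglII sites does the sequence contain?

0

No occurrence of AGATCT is present in the sequence.
BglII does not cut: 0 sites.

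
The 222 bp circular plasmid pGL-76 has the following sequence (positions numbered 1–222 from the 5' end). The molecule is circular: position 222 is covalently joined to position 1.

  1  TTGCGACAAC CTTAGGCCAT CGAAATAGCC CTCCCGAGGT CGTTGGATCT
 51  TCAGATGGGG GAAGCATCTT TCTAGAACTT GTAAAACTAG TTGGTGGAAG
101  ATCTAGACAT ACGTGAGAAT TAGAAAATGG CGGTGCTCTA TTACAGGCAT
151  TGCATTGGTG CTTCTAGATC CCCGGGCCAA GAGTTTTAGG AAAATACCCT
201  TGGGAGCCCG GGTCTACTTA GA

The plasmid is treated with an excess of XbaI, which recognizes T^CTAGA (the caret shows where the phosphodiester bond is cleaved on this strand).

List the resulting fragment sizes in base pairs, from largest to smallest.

XbaI sites (TCTAGA) start at positions 71, 102, 163.
XbaI cuts after the first base of each site, so after positions 71, 102, 163.
Circular molecule, 3 cuts → 3 fragments:
  72–102 → 31 bp
  103–163 → 61 bp
  164–222 then 1–71 → 59 + 71 = 130 bp
Sorted largest to smallest: 130, 61, 31 bp.

130, 61, 31 bp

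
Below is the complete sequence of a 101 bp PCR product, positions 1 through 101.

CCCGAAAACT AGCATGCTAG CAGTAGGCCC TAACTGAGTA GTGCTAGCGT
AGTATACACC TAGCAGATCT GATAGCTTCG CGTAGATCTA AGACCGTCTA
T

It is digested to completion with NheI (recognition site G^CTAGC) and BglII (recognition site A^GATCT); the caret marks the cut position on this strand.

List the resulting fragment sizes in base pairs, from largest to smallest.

NheI sites (GCTAGC) start at positions 16, 43.
NheI cuts after the first base of each site, so after positions 16, 43.
BglII sites (AGATCT) start at positions 65, 84.
BglII cuts after the first base of each site, so after positions 65, 84.
Combined cut positions: 16, 43, 65, 84.
Linear molecule, 4 cuts → 5 fragments:
  1–16 → 16 bp
  17–43 → 27 bp
  44–65 → 22 bp
  66–84 → 19 bp
  85–101 → 17 bp
Sorted largest to smallest: 27, 22, 19, 17, 16 bp.

27, 22, 19, 17, 16 bp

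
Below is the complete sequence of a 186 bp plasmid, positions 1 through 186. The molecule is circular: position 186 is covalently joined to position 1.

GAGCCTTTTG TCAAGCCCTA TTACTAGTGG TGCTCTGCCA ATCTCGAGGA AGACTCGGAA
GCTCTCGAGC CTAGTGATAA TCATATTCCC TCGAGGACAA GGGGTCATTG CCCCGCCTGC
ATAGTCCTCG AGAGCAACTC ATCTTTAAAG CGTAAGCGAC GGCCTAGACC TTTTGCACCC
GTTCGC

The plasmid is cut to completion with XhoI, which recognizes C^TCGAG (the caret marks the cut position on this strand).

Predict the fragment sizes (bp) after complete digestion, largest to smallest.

XhoI sites (CTCGAG) start at positions 43, 64, 90, 127.
XhoI cuts after the first base of each site, so after positions 43, 64, 90, 127.
Circular molecule, 4 cuts → 4 fragments:
  44–64 → 21 bp
  65–90 → 26 bp
  91–127 → 37 bp
  128–186 then 1–43 → 59 + 43 = 102 bp
Sorted largest to smallest: 102, 37, 26, 21 bp.

102, 37, 26, 21 bp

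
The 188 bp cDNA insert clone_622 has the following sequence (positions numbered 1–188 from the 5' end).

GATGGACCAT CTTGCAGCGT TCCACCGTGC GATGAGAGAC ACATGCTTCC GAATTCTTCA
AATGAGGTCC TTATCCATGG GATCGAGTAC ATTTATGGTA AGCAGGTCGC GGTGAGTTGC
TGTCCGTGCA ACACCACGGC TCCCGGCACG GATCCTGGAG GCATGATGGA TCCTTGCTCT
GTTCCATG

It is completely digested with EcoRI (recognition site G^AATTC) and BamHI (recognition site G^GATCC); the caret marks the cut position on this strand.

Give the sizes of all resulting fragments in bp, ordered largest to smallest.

99, 51, 20, 18 bp

The EcoRI site (GAATTC) starts at position 51.
EcoRI cuts after the first base of each site, so after position 51.
BamHI sites (GGATCC) start at positions 150, 168.
BamHI cuts after the first base of each site, so after positions 150, 168.
Combined cut positions: 51, 150, 168.
Linear molecule, 3 cuts → 4 fragments:
  1–51 → 51 bp
  52–150 → 99 bp
  151–168 → 18 bp
  169–188 → 20 bp
Sorted largest to smallest: 99, 51, 20, 18 bp.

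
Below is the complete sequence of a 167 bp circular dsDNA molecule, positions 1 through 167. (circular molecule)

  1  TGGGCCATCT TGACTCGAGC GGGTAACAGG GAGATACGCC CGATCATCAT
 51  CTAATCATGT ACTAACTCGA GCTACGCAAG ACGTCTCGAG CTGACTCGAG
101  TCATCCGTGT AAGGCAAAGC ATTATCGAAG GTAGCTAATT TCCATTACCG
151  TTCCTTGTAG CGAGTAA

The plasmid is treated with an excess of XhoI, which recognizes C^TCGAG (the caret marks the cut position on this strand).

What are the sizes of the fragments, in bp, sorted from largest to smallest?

86, 52, 19, 10 bp

XhoI sites (CTCGAG) start at positions 14, 66, 85, 95.
XhoI cuts after the first base of each site, so after positions 14, 66, 85, 95.
Circular molecule, 4 cuts → 4 fragments:
  15–66 → 52 bp
  67–85 → 19 bp
  86–95 → 10 bp
  96–167 then 1–14 → 72 + 14 = 86 bp
Sorted largest to smallest: 86, 52, 19, 10 bp.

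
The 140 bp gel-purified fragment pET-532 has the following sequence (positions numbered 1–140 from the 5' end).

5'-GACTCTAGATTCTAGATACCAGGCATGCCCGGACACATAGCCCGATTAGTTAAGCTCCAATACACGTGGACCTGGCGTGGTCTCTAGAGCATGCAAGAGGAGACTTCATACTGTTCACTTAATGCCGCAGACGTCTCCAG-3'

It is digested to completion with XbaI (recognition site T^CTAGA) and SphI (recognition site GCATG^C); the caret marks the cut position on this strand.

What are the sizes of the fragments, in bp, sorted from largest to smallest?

XbaI sites (TCTAGA) start at positions 4, 11, 83.
XbaI cuts after the first base of each site, so after positions 4, 11, 83.
SphI sites (GCATGC) start at positions 23, 89.
SphI cuts after base 5 of each site (before the last base), so after positions 27, 93.
Combined cut positions: 4, 11, 27, 83, 93.
Linear molecule, 5 cuts → 6 fragments:
  1–4 → 4 bp
  5–11 → 7 bp
  12–27 → 16 bp
  28–83 → 56 bp
  84–93 → 10 bp
  94–140 → 47 bp
Sorted largest to smallest: 56, 47, 16, 10, 7, 4 bp.

56, 47, 16, 10, 7, 4 bp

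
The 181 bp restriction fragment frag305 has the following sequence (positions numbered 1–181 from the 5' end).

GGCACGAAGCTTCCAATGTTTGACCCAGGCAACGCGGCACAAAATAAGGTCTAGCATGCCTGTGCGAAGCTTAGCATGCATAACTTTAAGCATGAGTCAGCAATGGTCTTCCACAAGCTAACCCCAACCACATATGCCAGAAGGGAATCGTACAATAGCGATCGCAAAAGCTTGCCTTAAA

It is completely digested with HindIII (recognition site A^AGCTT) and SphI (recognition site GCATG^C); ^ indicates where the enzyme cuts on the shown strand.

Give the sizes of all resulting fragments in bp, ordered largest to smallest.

HindIII sites (AAGCTT) start at positions 7, 67, 168.
HindIII cuts after the first base of each site, so after positions 7, 67, 168.
SphI sites (GCATGC) start at positions 54, 74.
SphI cuts after base 5 of each site (before the last base), so after positions 58, 78.
Combined cut positions: 7, 58, 67, 78, 168.
Linear molecule, 5 cuts → 6 fragments:
  1–7 → 7 bp
  8–58 → 51 bp
  59–67 → 9 bp
  68–78 → 11 bp
  79–168 → 90 bp
  169–181 → 13 bp
Sorted largest to smallest: 90, 51, 13, 11, 9, 7 bp.

90, 51, 13, 11, 9, 7 bp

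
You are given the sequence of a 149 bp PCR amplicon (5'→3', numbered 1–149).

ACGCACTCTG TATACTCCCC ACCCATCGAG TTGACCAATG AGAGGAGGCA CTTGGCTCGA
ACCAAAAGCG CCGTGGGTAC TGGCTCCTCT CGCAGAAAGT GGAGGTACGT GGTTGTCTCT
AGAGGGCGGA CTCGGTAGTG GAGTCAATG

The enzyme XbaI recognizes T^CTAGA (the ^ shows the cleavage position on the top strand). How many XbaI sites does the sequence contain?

TCTAGA occurs starting at position 118.
XbaI cuts at 1 site.

1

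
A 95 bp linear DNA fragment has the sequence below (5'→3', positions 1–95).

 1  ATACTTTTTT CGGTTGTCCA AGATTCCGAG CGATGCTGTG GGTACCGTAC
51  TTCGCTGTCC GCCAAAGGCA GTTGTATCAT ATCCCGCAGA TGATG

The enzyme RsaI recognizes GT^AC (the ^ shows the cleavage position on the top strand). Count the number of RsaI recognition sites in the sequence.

GTAC occurs starting at positions 42, 47.
RsaI cuts at 2 sites.

2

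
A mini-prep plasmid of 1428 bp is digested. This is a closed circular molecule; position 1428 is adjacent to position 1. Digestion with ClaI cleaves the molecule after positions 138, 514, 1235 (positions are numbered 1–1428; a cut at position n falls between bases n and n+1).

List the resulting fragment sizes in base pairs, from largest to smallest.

Circular molecule, 3 cuts → 3 fragments:
  514 − 138 = 376 bp
  1235 − 514 = 721 bp
  wrap: 1428 − 1235 + 138 = 331 bp
Sorted largest to smallest: 721, 376, 331 bp.

721, 376, 331 bp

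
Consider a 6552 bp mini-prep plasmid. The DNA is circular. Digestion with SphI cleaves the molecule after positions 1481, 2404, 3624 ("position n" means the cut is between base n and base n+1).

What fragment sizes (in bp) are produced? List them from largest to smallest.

Circular molecule, 3 cuts → 3 fragments:
  2404 − 1481 = 923 bp
  3624 − 2404 = 1220 bp
  wrap: 6552 − 3624 + 1481 = 4409 bp
Sorted largest to smallest: 4409, 1220, 923 bp.

4409, 1220, 923 bp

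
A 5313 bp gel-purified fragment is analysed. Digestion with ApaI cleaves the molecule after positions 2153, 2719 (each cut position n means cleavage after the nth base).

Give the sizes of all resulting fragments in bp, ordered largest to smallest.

Linear molecule, 2 cuts → 3 fragments:
  2153 − 0 = 2153 bp
  2719 − 2153 = 566 bp
  5313 − 2719 = 2594 bp
Sorted largest to smallest: 2594, 2153, 566 bp.

2594, 2153, 566 bp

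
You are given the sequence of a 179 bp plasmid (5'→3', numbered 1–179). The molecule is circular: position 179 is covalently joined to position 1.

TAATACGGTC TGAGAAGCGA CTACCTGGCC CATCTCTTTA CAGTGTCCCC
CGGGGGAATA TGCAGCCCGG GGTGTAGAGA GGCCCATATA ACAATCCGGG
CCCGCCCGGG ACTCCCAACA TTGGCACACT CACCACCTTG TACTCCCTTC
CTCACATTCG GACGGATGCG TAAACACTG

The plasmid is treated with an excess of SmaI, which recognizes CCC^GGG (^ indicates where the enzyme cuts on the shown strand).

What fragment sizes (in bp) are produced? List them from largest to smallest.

SmaI sites (CCCGGG) start at positions 49, 66, 105.
SmaI cuts after base 3 of each site, so after positions 51, 68, 107.
Circular molecule, 3 cuts → 3 fragments:
  52–68 → 17 bp
  69–107 → 39 bp
  108–179 then 1–51 → 72 + 51 = 123 bp
Sorted largest to smallest: 123, 39, 17 bp.

123, 39, 17 bp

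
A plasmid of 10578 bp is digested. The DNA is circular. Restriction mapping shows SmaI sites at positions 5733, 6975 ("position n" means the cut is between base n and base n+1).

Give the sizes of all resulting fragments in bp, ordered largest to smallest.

9336, 1242 bp

Circular molecule, 2 cuts → 2 fragments:
  6975 − 5733 = 1242 bp
  wrap: 10578 − 6975 + 5733 = 9336 bp
Sorted largest to smallest: 9336, 1242 bp.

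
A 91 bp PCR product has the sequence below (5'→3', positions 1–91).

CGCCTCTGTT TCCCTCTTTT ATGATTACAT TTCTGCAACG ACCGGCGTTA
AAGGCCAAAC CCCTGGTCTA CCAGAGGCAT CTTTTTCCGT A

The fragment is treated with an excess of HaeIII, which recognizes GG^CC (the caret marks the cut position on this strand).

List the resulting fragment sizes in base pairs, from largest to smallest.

The HaeIII site (GGCC) starts at position 53.
HaeIII cuts after base 2 of each site, so after position 54.
Linear molecule, 1 cut → 2 fragments:
  1–54 → 54 bp
  55–91 → 37 bp
Sorted largest to smallest: 54, 37 bp.

54, 37 bp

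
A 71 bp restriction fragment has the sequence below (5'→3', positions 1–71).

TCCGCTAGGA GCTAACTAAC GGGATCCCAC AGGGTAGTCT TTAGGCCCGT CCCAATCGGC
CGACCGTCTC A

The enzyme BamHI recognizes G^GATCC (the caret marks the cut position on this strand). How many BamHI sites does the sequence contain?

1

GGATCC occurs starting at position 22.
BamHI cuts at 1 site.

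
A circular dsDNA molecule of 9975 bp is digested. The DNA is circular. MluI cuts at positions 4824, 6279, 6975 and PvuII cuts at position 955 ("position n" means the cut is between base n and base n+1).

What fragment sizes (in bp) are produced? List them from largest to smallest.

3955, 3869, 1455, 696 bp

Combined cut positions (sorted): 955, 4824, 6279, 6975.
Circular molecule, 4 cuts → 4 fragments:
  4824 − 955 = 3869 bp
  6279 − 4824 = 1455 bp
  6975 − 6279 = 696 bp
  wrap: 9975 − 6975 + 955 = 3955 bp
Sorted largest to smallest: 3955, 3869, 1455, 696 bp.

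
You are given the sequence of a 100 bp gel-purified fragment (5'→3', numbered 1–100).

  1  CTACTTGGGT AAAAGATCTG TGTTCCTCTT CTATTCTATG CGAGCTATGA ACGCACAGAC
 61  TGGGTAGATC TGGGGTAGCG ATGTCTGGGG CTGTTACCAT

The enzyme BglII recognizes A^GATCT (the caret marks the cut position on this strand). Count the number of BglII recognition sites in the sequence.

AGATCT occurs starting at positions 14, 66.
BglII cuts at 2 sites.

2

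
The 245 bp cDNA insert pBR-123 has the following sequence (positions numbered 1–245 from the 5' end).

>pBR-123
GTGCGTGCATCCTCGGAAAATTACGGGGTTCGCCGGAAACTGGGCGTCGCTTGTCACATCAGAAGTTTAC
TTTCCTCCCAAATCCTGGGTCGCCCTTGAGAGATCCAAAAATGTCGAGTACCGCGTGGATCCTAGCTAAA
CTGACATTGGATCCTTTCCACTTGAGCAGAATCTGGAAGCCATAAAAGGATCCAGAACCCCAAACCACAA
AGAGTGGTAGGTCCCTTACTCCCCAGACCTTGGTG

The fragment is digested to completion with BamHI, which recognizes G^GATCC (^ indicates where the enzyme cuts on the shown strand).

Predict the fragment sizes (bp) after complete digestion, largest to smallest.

BamHI sites (GGATCC) start at positions 127, 149, 188.
BamHI cuts after the first base of each site, so after positions 127, 149, 188.
Linear molecule, 3 cuts → 4 fragments:
  1–127 → 127 bp
  128–149 → 22 bp
  150–188 → 39 bp
  189–245 → 57 bp
Sorted largest to smallest: 127, 57, 39, 22 bp.

127, 57, 39, 22 bp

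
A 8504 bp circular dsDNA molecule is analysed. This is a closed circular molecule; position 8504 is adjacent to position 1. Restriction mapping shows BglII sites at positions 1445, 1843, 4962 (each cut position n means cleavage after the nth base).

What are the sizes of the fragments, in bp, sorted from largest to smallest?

4987, 3119, 398 bp

Circular molecule, 3 cuts → 3 fragments:
  1843 − 1445 = 398 bp
  4962 − 1843 = 3119 bp
  wrap: 8504 − 4962 + 1445 = 4987 bp
Sorted largest to smallest: 4987, 3119, 398 bp.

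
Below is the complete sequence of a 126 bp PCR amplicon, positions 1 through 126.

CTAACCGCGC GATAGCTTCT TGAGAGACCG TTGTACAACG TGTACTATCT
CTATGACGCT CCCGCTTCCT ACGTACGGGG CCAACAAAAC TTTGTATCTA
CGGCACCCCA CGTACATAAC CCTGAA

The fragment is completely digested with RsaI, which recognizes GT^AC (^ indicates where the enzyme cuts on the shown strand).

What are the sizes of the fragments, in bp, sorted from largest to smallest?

39, 34, 31, 13, 9 bp

RsaI sites (GTAC) start at positions 33, 42, 73, 112.
RsaI cuts after base 2 of each site, so after positions 34, 43, 74, 113.
Linear molecule, 4 cuts → 5 fragments:
  1–34 → 34 bp
  35–43 → 9 bp
  44–74 → 31 bp
  75–113 → 39 bp
  114–126 → 13 bp
Sorted largest to smallest: 39, 34, 31, 13, 9 bp.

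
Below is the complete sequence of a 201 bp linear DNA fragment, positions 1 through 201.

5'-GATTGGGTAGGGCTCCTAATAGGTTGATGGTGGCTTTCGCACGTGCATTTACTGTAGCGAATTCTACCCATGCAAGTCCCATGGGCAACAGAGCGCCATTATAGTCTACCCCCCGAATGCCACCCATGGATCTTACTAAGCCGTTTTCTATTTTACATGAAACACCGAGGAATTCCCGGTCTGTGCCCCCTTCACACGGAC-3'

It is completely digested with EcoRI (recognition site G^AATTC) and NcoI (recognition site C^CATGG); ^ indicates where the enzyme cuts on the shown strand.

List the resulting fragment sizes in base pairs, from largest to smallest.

59, 46, 45, 31, 20 bp

EcoRI sites (GAATTC) start at positions 59, 170.
EcoRI cuts after the first base of each site, so after positions 59, 170.
NcoI sites (CCATGG) start at positions 79, 124.
NcoI cuts after the first base of each site, so after positions 79, 124.
Combined cut positions: 59, 79, 124, 170.
Linear molecule, 4 cuts → 5 fragments:
  1–59 → 59 bp
  60–79 → 20 bp
  80–124 → 45 bp
  125–170 → 46 bp
  171–201 → 31 bp
Sorted largest to smallest: 59, 46, 45, 31, 20 bp.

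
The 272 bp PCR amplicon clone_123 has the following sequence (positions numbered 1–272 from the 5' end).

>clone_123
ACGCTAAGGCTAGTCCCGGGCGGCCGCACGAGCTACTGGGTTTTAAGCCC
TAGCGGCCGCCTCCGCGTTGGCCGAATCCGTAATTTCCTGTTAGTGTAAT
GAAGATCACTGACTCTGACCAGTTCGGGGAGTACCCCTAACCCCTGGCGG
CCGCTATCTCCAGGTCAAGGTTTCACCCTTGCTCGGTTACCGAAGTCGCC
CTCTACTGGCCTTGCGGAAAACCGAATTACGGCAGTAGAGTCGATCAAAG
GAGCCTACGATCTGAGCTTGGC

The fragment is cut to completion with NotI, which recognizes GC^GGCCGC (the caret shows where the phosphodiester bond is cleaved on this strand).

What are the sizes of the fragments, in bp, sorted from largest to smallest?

124, 94, 33, 21 bp

NotI sites (GCGGCCGC) start at positions 20, 53, 147.
NotI cuts after base 2 of each site, so after positions 21, 54, 148.
Linear molecule, 3 cuts → 4 fragments:
  1–21 → 21 bp
  22–54 → 33 bp
  55–148 → 94 bp
  149–272 → 124 bp
Sorted largest to smallest: 124, 94, 33, 21 bp.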